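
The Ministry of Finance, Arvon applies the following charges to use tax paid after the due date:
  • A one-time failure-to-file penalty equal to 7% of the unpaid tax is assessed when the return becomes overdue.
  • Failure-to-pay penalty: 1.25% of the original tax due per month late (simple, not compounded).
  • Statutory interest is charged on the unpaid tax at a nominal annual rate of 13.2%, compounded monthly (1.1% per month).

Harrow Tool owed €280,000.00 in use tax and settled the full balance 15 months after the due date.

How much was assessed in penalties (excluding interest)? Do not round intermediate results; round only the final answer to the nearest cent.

Failure-to-file penalty: 7% × €280,000.00 = €19,600.00
Failure-to-pay penalty = 1.25% × €280,000.00 × 15 mo = €52,500.00
Total penalty = €19,600.00 + €52,500.00 = €72,100.00

€72,100.00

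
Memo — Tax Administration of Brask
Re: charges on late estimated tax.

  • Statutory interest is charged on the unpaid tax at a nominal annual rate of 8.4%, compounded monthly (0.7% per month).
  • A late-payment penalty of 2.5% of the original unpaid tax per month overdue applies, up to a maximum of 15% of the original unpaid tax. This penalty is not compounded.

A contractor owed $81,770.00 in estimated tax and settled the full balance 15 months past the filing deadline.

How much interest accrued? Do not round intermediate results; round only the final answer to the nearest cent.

$9,019.59

Interest: $81,770.00 × ((1 + 0.007)^15 − 1) = $81,770.00 × 0.1103044… = $9,019.5903…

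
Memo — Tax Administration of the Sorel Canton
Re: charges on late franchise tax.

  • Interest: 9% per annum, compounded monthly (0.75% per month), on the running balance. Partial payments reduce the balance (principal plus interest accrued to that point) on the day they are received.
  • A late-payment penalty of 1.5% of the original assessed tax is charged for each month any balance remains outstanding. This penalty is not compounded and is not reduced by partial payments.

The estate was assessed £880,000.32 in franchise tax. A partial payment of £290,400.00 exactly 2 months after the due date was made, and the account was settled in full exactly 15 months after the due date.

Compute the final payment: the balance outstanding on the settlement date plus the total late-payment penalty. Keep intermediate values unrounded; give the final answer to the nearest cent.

Balance at month 2: £880,000.3200 × (1 + 0.0075)^2 = £893,249.8248…
After £290,400.00 payment: £893,249.8248… − £290,400.00 = £602,849.8248…
Balance at month 15: £602,849.8248… × (1 + 0.0075)^13 = £664,346.8064…
Penalty: 15 × 1.5% × £880,000.32 = £198,000.07…
Final settlement = outstanding balance + penalty = £664,346.8064… + £198,000.07… = £862,346.88

£862,346.88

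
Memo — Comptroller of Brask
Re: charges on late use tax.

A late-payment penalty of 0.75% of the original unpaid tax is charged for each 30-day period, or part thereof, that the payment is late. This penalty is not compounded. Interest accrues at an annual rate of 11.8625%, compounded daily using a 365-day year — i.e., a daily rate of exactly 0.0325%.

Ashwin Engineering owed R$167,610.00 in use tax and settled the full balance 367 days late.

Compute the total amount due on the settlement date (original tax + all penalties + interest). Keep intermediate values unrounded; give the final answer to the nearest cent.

R$205,181.10

Penalty periods: ⌈367/30⌉ = 13; penalty = 13 × 0.75% × R$167,610.00 = R$16,341.98…
Interest: R$167,610.00 × ((1 + 0.000325)^367 − 1) = R$167,610.00 × 0.12665788… = R$21,229.1273…
Total = R$167,610.00 + R$16,341.9750 + R$21,229.1273… = R$205,181.10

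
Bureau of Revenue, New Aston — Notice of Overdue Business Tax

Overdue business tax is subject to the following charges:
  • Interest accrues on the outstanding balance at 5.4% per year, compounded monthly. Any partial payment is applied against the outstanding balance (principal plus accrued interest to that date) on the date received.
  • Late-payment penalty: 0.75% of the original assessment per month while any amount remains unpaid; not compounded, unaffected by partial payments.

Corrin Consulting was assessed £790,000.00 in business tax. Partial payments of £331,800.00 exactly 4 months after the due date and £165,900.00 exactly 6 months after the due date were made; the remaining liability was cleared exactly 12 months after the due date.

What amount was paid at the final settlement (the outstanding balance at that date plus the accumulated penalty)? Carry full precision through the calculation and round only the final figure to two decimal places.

£390,467.21

Monthly rate = 5.4% ÷ 12 = 0.45%
Balance at month 4: £790,000.0000 × (1 + 0.0045)^4 = £804,316.2733…
After £331,800.00 payment: £804,316.2733… − £331,800.00 = £472,516.2733…
Balance at month 6: £472,516.2733… × (1 + 0.0045)^2 = £476,778.4882…
After £165,900.00 payment: £476,778.4882… − £165,900.00 = £310,878.4882…
Balance at month 12: £310,878.4882… × (1 + 0.0045)^6 = £319,367.2052…
Penalty: 12 × 0.75% × £790,000.00 = £71,100.00
Final settlement = outstanding balance + penalty = £319,367.2052… + £71,100.00 = £390,467.21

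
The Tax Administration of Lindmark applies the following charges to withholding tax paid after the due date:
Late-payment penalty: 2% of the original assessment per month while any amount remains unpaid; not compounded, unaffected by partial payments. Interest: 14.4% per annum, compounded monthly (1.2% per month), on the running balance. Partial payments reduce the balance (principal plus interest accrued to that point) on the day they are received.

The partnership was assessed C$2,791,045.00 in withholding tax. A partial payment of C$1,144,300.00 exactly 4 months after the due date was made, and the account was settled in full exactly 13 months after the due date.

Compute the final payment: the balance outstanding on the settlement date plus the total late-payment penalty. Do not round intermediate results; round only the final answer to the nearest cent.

Balance at month 4: C$2,791,045.0000 × (1 + 0.012)^4 = C$2,927,445.9725…
After C$1,144,300.00 payment: C$2,927,445.9725… − C$1,144,300.00 = C$1,783,145.9725…
Balance at month 13: C$1,783,145.9725… × (1 + 0.012)^9 = C$1,985,233.1087…
Penalty: 13 × 2% × C$2,791,045.00 = C$725,671.70
Final settlement = outstanding balance + penalty = C$1,985,233.1087… + C$725,671.70 = C$2,710,904.81

C$2,710,904.81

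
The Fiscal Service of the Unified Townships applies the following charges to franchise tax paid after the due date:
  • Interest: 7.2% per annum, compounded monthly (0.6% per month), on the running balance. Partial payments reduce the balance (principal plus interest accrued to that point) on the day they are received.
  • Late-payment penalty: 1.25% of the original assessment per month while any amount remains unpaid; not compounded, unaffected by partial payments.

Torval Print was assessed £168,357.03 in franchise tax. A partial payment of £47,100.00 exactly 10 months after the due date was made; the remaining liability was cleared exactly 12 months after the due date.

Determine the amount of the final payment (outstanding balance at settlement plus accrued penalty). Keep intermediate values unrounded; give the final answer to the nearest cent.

Balance at month 10: £168,357.0300 × (1 + 0.006)^10 = £178,735.6002…
After £47,100.00 payment: £178,735.6002… − £47,100.00 = £131,635.6002…
Balance at month 12: £131,635.6002… × (1 + 0.006)^2 = £133,219.9662…
Penalty: 12 × 1.25% × £168,357.03 = £25,253.55…
Final settlement = outstanding balance + penalty = £133,219.9662… + £25,253.55… = £158,473.52

£158,473.52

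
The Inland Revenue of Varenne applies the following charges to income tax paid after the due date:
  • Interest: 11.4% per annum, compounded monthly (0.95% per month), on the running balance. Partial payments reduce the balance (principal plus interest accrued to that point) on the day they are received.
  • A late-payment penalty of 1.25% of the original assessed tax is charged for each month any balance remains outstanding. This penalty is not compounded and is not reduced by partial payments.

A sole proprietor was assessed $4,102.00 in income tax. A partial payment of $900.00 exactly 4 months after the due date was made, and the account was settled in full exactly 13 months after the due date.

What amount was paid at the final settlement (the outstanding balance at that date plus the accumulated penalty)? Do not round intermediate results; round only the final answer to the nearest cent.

Balance at month 4: $4,102.0000 × (1 + 0.0095)^4 = $4,260.1113…
After $900.00 payment: $4,260.1113… − $900.00 = $3,360.1113…
Balance at month 13: $3,360.1113… × (1 + 0.0095)^9 = $3,658.5633…
Penalty: 13 × 1.25% × $4,102.00 = $666.58…
Final settlement = outstanding balance + penalty = $3,658.5633… + $666.58… = $4,325.14

$4,325.14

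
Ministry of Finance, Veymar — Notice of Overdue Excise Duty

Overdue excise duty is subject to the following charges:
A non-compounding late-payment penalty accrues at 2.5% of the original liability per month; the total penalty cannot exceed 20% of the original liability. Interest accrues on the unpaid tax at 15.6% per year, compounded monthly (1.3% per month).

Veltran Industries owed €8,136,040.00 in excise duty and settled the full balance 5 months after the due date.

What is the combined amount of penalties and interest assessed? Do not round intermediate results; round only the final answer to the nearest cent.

€1,559,777.42

Penalty: 5 × 2.5% × €8,136,040.00 = €1,017,005.00 (below the 20% cap of €1,627,208.00)
Interest: €8,136,040.00 × ((1 + 0.013)^5 − 1) = €8,136,040.00 × 0.0667121… = €542,772.4213…
Penalties + interest = €1,017,005.0000 + €542,772.4213… = €1,559,777.42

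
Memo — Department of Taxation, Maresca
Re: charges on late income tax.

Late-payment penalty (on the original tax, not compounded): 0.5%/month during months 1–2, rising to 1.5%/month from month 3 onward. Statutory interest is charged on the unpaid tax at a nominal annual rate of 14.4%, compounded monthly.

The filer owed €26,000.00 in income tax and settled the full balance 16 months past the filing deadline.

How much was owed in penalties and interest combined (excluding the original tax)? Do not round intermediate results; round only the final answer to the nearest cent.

€11,187.45

Penalty, months 1–2: 2 × 0.5% × €26,000.00 = €260.00
Penalty, months 3–16: 14 × 1.5% × €26,000.00 = €5,460.00
Interest (14.4%/yr ÷ 12 = 1.2%/month): €26,000.00 × ((1 + 0.012)^16 − 1) = €5,467.4498…
Penalties + interest = €5,720.0000 + €5,467.4498… = €11,187.45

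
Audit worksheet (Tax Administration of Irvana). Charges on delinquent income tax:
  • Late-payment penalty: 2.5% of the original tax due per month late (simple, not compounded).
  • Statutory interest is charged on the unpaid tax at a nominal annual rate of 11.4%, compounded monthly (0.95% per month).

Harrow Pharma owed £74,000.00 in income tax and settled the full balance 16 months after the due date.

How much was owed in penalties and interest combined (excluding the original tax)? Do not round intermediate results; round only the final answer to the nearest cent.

Late-payment penalty = 2.5% × £74,000.00 × 16 mo = £29,600.00
Interest: £74,000.00 × ((1 + 0.0095)^16 − 1) = £74,000.00 × 0.1633253… = £12,086.0720…
Penalties + interest = £29,600.0000 + £12,086.0720… = £41,686.07

£41,686.07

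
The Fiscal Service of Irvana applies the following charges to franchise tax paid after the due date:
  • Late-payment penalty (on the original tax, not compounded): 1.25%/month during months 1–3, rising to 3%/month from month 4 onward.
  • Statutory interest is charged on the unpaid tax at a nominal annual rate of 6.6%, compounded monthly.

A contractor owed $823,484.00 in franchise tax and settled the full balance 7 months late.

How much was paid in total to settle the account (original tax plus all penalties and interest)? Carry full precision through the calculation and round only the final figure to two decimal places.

$985,414.80

Penalty, months 1–3: 3 × 1.25% × $823,484.00 = $30,880.65
Penalty, months 4–7: 4 × 3% × $823,484.00 = $98,818.08
Interest (6.6%/yr ÷ 12 = 0.55%/month): $823,484.00 × ((1 + 0.0055)^7 − 1) = $32,232.0739…
Total = $823,484.00 + $129,698.7300 + $32,232.0739… = $985,414.80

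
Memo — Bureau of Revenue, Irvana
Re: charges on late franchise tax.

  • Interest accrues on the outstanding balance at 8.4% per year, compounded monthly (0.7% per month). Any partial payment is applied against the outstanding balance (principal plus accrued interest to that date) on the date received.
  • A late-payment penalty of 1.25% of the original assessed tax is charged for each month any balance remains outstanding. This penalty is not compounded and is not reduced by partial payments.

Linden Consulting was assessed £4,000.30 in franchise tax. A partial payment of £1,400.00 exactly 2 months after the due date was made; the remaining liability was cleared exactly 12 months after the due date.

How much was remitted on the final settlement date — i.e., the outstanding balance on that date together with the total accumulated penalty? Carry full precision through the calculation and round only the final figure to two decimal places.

Balance at month 2: £4,000.3000 × (1 + 0.007)^2 = £4,056.5002…
After £1,400.00 payment: £4,056.5002… − £1,400.00 = £2,656.5002…
Balance at month 12: £2,656.5002… × (1 + 0.007)^10 = £2,848.4235…
Penalty: 12 × 1.25% × £4,000.30 = £600.05…
Final settlement = outstanding balance + penalty = £2,848.4235… + £600.05… = £3,448.47

£3,448.47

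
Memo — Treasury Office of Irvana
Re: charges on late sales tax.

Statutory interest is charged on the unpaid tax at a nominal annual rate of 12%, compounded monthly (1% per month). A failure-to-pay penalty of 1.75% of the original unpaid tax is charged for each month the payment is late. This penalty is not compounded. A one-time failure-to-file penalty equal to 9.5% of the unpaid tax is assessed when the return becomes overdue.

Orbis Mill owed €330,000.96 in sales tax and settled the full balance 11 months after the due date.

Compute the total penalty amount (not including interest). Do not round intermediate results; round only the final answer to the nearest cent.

Failure-to-file penalty: 9.5% × €330,000.96 = €31,350.09…
Failure-to-pay penalty: 11 × 1.75% × €330,000.96 = €63,525.18…
Total penalty = €31,350.09… + €63,525.18… = €94,875.28

€94,875.28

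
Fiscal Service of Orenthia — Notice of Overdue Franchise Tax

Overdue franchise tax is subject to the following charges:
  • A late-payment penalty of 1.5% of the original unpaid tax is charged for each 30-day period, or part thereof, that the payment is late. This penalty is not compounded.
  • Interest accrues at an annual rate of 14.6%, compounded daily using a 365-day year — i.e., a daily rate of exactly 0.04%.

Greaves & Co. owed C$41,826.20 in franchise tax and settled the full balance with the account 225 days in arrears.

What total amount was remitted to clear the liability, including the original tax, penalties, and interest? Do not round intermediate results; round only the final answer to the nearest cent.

C$50,783.47

Penalty periods: ⌈225/30⌉ = 8; penalty = 8 × 1.5% × C$41,826.20 = C$5,019.14…
Interest: C$41,826.20 × ((1 + 0.0004)^225 − 1) = C$41,826.20 × 0.09415459… = C$3,938.1289…
Total = C$41,826.20 + C$5,019.1440 + C$3,938.1289… = C$50,783.47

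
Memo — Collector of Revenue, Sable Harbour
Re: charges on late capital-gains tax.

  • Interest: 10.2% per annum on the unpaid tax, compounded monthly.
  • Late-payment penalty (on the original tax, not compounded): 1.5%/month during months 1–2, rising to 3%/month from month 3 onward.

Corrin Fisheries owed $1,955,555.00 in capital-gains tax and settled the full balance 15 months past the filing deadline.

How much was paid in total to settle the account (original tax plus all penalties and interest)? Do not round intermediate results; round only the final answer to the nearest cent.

Penalty, months 1–2: 2 × 1.5% × $1,955,555.00 = $58,666.65
Penalty, months 3–15: 13 × 3% × $1,955,555.00 = $762,666.45
Interest (10.2%/yr ÷ 12 = 0.85%/month): $1,955,555.00 × ((1 + 0.0085)^15 − 1) = $264,729.2246…
Total = $1,955,555.00 + $821,333.1000 + $264,729.2246… = $3,041,617.32

$3,041,617.32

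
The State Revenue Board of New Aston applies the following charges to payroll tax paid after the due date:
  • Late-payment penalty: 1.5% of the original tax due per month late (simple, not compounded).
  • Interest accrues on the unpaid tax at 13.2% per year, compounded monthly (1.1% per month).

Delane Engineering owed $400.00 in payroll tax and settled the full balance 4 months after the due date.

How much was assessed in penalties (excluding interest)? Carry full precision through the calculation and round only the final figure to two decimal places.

$24.00

Late-payment penalty = 1.5% × $400.00 × 4 mo = $24.00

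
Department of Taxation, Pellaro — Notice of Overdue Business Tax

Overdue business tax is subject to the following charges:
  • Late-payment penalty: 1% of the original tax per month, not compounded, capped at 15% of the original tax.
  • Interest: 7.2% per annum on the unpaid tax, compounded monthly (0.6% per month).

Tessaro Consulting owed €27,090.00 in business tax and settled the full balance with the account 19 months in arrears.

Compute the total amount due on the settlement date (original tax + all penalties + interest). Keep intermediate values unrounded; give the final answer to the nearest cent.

€34,414.33

Penalty (uncapped): 19 × 1% × €27,090.00 = €5,147.10; cap = 15% × €27,090.00 = €4,063.50 → penalty = €4,063.50
Interest: €27,090.00 × ((1 + 0.006)^19 − 1) = €27,090.00 × 0.1203704… = €3,260.8347…
Total = €27,090.00 + €4,063.5000 + €3,260.8347… = €34,414.33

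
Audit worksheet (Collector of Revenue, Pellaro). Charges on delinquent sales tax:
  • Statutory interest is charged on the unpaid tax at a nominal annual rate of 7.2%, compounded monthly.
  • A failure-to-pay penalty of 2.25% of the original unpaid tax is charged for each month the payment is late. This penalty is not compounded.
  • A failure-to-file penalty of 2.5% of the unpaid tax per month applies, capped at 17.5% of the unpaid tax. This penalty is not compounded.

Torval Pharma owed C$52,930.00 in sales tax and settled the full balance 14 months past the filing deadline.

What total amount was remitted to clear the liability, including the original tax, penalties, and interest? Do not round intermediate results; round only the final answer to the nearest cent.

Failure-to-file: 14 × 2.5% × C$52,930.00 = C$18,525.50, capped at 17.5% × C$52,930.00 = C$9,262.75
Failure-to-pay penalty: 14 × 2.25% × C$52,930.00 = C$16,672.95
Interest (7.2%/yr ÷ 12 = 0.6%/month): C$52,930.00 × ((1 + 0.006)^14 − 1) = C$4,623.7497…
Total = C$52,930.00 + C$25,935.7000 + C$4,623.7497… = C$83,489.45

C$83,489.45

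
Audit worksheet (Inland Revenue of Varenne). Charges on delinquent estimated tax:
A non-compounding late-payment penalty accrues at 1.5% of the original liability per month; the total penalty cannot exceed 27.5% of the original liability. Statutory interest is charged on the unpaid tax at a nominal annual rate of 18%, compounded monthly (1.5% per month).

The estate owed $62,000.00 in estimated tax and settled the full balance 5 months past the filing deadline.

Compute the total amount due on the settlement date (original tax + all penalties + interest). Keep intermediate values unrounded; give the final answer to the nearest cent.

Penalty: 5 × 1.5% × $62,000.00 = $4,650.00 (below the 27.5% cap of $17,050.00)
Interest: $62,000.00 × ((1 + 0.015)^5 − 1) = $62,000.00 × 0.0772840… = $4,791.6082…
Total = $62,000.00 + $4,650.0000 + $4,791.6082… = $71,441.61

$71,441.61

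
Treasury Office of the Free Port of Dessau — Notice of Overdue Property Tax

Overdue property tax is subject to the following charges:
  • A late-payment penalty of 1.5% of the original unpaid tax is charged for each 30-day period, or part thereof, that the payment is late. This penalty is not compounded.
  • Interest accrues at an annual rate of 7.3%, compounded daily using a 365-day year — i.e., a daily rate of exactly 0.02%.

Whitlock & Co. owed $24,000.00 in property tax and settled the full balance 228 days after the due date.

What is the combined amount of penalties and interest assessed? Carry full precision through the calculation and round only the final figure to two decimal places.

$3,999.62

Penalty periods: ⌈228/30⌉ = 8; penalty = 8 × 1.5% × $24,000.00 = $2,880.00
Interest: $24,000.00 × ((1 + 0.0002)^228 − 1) = $24,000.00 × 0.04665089… = $1,119.6214…
Penalties + interest = $2,880.0000 + $1,119.6214… = $3,999.62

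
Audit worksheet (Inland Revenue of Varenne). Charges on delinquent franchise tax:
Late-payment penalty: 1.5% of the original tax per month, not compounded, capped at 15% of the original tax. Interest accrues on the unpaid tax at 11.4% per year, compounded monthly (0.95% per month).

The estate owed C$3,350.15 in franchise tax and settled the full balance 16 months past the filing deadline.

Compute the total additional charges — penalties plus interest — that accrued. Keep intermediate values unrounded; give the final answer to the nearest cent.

C$1,049.69

Penalty (uncapped): 16 × 1.5% × C$3,350.15 = C$804.04…; cap = 15% × C$3,350.15 = C$502.52… → penalty = C$502.52…
Interest: C$3,350.15 × ((1 + 0.0095)^16 − 1) = C$3,350.15 × 0.1633253… = C$547.1642…
Penalties + interest = C$502.5225 + C$547.1642… = C$1,049.69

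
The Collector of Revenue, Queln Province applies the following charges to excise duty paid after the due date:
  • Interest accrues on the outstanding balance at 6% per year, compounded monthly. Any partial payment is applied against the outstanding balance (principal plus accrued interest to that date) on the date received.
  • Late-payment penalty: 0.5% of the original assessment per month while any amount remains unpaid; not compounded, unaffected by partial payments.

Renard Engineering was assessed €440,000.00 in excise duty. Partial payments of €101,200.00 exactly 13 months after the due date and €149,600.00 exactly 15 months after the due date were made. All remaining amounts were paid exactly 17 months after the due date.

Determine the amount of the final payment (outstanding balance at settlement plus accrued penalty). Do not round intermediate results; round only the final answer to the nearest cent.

Monthly rate = 6% ÷ 12 = 0.5%
Balance at month 13: €440,000.0000 × (1 + 0.005)^13 = €469,473.9284…
After €101,200.00 payment: €469,473.9284… − €101,200.00 = €368,273.9284…
Balance at month 15: €368,273.9284… × (1 + 0.005)^2 = €371,965.8745…
After €149,600.00 payment: €371,965.8745… − €149,600.00 = €222,365.8745…
Balance at month 17: €222,365.8745… × (1 + 0.005)^2 = €224,595.0924…
Penalty: 17 × 0.5% × €440,000.00 = €37,400.00
Final settlement = outstanding balance + penalty = €224,595.0924… + €37,400.00 = €261,995.09

€261,995.09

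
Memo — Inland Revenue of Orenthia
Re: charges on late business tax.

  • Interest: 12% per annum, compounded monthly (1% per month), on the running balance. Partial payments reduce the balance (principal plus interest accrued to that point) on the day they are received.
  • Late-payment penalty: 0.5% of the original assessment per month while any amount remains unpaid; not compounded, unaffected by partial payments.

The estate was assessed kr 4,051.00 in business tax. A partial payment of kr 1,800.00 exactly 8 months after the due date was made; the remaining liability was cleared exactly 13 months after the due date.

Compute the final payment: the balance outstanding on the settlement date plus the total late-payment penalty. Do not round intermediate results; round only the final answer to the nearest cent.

Balance at month 8: kr 4,051.0000 × (1 + 0.01)^8 = kr 4,386.6525…
After kr 1,800.00 payment: kr 4,386.6525… − kr 1,800.00 = kr 2,586.6525…
Balance at month 13: kr 2,586.6525… × (1 + 0.01)^5 = kr 2,718.5978…
Penalty: 13 × 0.5% × kr 4,051.00 = kr 263.32…
Final settlement = outstanding balance + penalty = kr 2,718.5978… + kr 263.32… = kr 2,981.91

kr 2,981.91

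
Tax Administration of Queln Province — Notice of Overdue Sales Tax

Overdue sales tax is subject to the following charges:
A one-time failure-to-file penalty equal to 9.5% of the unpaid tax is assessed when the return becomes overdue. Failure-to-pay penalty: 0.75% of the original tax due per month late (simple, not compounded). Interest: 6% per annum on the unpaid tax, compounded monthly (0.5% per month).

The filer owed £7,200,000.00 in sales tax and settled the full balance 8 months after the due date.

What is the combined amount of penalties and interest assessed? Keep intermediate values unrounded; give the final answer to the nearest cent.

Failure-to-file penalty: 9.5% × £7,200,000.00 = £684,000.00
Failure-to-pay penalty: 8 × 0.75% × £7,200,000.00 = £432,000.00
Interest: £7,200,000.00 × ((1 + 0.005)^8 − 1) = £7,200,000.00 × 0.0407070… = £293,090.7163…
Penalties + interest = £1,116,000.0000 + £293,090.7163… = £1,409,090.72

£1,409,090.72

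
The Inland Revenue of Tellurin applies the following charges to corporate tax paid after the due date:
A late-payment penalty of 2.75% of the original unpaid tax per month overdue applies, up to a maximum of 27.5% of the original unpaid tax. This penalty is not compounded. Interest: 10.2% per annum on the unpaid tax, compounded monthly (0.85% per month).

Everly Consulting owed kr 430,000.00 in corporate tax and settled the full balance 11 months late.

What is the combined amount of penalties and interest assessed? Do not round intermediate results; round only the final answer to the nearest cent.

Penalty (uncapped): 11 × 2.75% × kr 430,000.00 = kr 130,075.00; cap = 27.5% × kr 430,000.00 = kr 118,250.00 → penalty = kr 118,250.00
Interest: kr 430,000.00 × ((1 + 0.0085)^11 − 1) = kr 430,000.00 × 0.0975768… = kr 41,958.0343…
Penalties + interest = kr 118,250.0000 + kr 41,958.0343… = kr 160,208.03

kr 160,208.03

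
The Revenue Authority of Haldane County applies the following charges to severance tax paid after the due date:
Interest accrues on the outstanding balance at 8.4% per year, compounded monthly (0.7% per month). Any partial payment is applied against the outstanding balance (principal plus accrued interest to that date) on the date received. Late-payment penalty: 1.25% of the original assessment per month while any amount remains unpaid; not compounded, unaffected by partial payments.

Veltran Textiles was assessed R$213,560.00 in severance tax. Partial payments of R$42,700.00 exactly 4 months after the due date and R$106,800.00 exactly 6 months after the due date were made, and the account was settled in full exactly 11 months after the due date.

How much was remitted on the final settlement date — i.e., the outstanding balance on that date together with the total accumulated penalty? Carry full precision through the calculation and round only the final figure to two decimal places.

R$104,528.97

Balance at month 4: R$213,560.0000 × (1 + 0.007)^4 = R$219,602.7602…
After R$42,700.00 payment: R$219,602.7602… − R$42,700.00 = R$176,902.7602…
Balance at month 6: R$176,902.7602… × (1 + 0.007)^2 = R$179,388.0670…
After R$106,800.00 payment: R$179,388.0670… − R$106,800.00 = R$72,588.0670…
Balance at month 11: R$72,588.0670… × (1 + 0.007)^5 = R$75,164.4674…
Penalty: 11 × 1.25% × R$213,560.00 = R$29,364.50
Final settlement = outstanding balance + penalty = R$75,164.4674… + R$29,364.50 = R$104,528.97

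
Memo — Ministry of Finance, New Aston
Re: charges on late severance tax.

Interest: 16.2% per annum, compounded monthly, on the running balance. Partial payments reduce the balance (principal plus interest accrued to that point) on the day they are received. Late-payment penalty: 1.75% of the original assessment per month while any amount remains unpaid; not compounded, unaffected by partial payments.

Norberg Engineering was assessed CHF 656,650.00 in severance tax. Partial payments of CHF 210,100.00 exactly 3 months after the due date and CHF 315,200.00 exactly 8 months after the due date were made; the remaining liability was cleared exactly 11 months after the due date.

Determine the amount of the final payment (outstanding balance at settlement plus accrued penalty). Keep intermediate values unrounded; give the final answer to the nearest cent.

CHF 325,392.56

Monthly rate = 16.2% ÷ 12 = 1.35%
Balance at month 3: CHF 656,650.0000 × (1 + 0.0135)^3 = CHF 683,604.9640…
After CHF 210,100.00 payment: CHF 683,604.9640… − CHF 210,100.00 = CHF 473,504.9640…
Balance at month 8: CHF 473,504.9640… × (1 + 0.0135)^5 = CHF 506,341.2407…
After CHF 315,200.00 payment: CHF 506,341.2407… − CHF 315,200.00 = CHF 191,141.2407…
Balance at month 11: CHF 191,141.2407… × (1 + 0.0135)^3 = CHF 198,987.4377…
Penalty: 11 × 1.75% × CHF 656,650.00 = CHF 126,405.13…
Final settlement = outstanding balance + penalty = CHF 198,987.4377… + CHF 126,405.13… = CHF 325,392.56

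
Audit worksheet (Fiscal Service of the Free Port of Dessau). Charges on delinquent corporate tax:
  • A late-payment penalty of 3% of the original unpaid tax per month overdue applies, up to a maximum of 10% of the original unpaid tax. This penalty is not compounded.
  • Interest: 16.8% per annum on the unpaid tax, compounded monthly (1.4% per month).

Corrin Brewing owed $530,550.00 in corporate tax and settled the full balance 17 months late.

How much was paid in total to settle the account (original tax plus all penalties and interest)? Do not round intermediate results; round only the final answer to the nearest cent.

Penalty (uncapped): 17 × 3% × $530,550.00 = $270,580.50; cap = 10% × $530,550.00 = $53,055.00 → penalty = $53,055.00
Interest: $530,550.00 × ((1 + 0.014)^17 − 1) = $530,550.00 × 0.2666168… = $141,453.5291…
Total = $530,550.00 + $53,055.0000 + $141,453.5291… = $725,058.53

$725,058.53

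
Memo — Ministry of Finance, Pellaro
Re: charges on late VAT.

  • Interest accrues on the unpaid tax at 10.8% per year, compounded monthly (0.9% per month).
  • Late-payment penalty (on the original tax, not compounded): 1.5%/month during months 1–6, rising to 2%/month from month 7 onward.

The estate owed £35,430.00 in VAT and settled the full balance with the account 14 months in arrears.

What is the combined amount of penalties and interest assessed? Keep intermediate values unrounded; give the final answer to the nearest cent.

Penalty, months 1–6: 6 × 1.5% × £35,430.00 = £3,188.70
Penalty, months 7–14: 8 × 2% × £35,430.00 = £5,668.80
Interest: £35,430.00 × ((1 + 0.009)^14 − 1) = £35,430.00 × 0.1336430… = £4,734.9730…
Penalties + interest = £8,857.5000 + £4,734.9730… = £13,592.47

£13,592.47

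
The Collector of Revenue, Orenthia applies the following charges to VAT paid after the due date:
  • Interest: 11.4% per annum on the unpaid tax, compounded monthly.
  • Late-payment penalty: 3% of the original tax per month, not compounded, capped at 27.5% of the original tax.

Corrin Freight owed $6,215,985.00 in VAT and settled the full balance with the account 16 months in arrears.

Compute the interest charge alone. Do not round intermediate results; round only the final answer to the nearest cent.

$1,015,227.60

Interest (11.4%/yr ÷ 12 = 0.95%/month): $6,215,985.00 × ((1 + 0.0095)^16 − 1) = $1,015,227.6023…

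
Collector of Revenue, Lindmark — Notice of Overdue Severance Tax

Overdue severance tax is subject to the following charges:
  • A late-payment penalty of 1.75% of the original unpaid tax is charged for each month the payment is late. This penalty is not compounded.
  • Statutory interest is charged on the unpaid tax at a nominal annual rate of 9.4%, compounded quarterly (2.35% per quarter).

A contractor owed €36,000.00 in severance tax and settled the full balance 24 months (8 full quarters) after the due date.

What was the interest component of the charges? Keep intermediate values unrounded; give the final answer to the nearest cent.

€7,351.61

Interest: €36,000.00 × ((1 + 0.0235)^8 − 1) = €36,000.00 × 0.2042115… = €7,351.6146…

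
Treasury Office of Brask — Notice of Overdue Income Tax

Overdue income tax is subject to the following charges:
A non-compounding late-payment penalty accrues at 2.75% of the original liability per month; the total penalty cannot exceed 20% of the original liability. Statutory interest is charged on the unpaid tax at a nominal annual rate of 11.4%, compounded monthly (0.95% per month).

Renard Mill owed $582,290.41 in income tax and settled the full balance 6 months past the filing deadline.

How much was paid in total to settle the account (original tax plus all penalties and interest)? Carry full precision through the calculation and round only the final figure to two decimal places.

$712,357.21

Penalty: 6 × 2.75% × $582,290.41 = $96,077.92… (below the 20% cap of $116,458.08…)
Interest: $582,290.41 × ((1 + 0.0095)^6 − 1) = $582,290.41 × 0.0583710… = $33,988.8852…
Total = $582,290.41 + $96,077.9177… + $33,988.8852… = $712,357.21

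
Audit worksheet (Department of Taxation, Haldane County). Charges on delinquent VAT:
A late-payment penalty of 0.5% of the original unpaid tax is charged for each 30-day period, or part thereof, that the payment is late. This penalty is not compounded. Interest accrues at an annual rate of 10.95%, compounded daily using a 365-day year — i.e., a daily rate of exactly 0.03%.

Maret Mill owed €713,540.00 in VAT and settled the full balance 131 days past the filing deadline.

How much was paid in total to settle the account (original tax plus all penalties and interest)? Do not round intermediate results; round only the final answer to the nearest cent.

€759,974.57

Penalty periods: ⌈131/30⌉ = 5; penalty = 5 × 0.5% × €713,540.00 = €17,838.50
Interest: €713,540.00 × ((1 + 0.0003)^131 − 1) = €713,540.00 × 0.04007633… = €28,596.0656…
Total = €713,540.00 + €17,838.5000 + €28,596.0656… = €759,974.57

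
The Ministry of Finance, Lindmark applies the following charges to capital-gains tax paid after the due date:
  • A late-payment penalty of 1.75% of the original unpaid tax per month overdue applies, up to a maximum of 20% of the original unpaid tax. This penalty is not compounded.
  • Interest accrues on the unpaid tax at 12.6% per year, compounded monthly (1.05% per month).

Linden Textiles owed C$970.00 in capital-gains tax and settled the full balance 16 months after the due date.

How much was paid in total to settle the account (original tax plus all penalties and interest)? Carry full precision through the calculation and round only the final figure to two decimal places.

Penalty (uncapped): 16 × 1.75% × C$970.00 = C$271.60; cap = 20% × C$970.00 = C$194.00 → penalty = C$194.00
Interest: C$970.00 × ((1 + 0.0105)^16 − 1) = C$970.00 × 0.1819010… = C$176.4439…
Total = C$970.00 + C$194.0000 + C$176.4439… = C$1,340.44

C$1,340.44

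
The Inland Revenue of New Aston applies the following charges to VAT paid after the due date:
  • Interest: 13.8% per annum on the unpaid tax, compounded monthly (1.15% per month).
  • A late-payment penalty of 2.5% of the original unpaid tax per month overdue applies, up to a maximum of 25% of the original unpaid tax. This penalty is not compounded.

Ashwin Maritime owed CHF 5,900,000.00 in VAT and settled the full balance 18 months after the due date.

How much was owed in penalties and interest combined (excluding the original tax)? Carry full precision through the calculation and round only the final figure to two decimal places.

CHF 2,823,330.37

Penalty (uncapped): 18 × 2.5% × CHF 5,900,000.00 = CHF 2,655,000.00; cap = 25% × CHF 5,900,000.00 = CHF 1,475,000.00 → penalty = CHF 1,475,000.00
Interest: CHF 5,900,000.00 × ((1 + 0.0115)^18 − 1) = CHF 5,900,000.00 × 0.2285306… = CHF 1,348,330.3673…
Penalties + interest = CHF 1,475,000.0000 + CHF 1,348,330.3673… = CHF 2,823,330.37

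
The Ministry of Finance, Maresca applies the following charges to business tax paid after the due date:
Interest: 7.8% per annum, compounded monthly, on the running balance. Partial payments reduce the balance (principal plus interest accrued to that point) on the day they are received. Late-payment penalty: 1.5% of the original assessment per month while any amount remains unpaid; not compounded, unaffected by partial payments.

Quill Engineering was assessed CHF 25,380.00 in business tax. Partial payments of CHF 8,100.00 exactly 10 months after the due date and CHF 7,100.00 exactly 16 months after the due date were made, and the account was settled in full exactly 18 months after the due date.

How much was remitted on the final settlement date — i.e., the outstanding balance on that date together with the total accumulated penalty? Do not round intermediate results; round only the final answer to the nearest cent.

CHF 19,648.44

Monthly rate = 7.8% ÷ 12 = 0.65%
Balance at month 10: CHF 25,380.0000 × (1 + 0.0065)^10 = CHF 27,078.7997…
After CHF 8,100.00 payment: CHF 27,078.7997… − CHF 8,100.00 = CHF 18,978.7997…
Balance at month 16: CHF 18,978.7997… × (1 + 0.0065)^6 = CHF 19,731.1055…
After CHF 7,100.00 payment: CHF 19,731.1055… − CHF 7,100.00 = CHF 12,631.1055…
Balance at month 18: CHF 12,631.1055… × (1 + 0.0065)^2 = CHF 12,795.8435…
Penalty: 18 × 1.5% × CHF 25,380.00 = CHF 6,852.60
Final settlement = outstanding balance + penalty = CHF 12,795.8435… + CHF 6,852.60 = CHF 19,648.44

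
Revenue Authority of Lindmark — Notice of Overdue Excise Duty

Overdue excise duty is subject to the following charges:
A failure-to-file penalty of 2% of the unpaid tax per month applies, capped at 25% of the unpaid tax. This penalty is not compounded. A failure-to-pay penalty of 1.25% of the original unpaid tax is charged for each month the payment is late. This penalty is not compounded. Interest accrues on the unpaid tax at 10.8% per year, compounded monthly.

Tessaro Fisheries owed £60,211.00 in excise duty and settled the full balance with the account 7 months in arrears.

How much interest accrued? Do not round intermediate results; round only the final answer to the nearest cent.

£3,897.26

Interest (10.8%/yr ÷ 12 = 0.9%/month): £60,211.00 × ((1 + 0.009)^7 − 1) = £3,897.2621…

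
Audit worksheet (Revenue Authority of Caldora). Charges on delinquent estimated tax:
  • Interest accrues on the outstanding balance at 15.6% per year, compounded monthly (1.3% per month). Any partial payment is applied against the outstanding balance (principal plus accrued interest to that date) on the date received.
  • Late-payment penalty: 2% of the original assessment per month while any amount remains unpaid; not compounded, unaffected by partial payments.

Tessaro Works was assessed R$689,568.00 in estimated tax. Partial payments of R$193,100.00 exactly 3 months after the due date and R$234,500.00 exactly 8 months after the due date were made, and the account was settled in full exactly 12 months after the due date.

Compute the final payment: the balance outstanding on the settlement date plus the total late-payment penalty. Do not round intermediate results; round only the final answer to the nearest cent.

Balance at month 3: R$689,568.0000 × (1 + 0.013)^3 = R$716,812.2780…
After R$193,100.00 payment: R$716,812.2780… − R$193,100.00 = R$523,712.2780…
Balance at month 8: R$523,712.2780… × (1 + 0.013)^5 = R$558,650.2307…
After R$234,500.00 payment: R$558,650.2307… − R$234,500.00 = R$324,150.2307…
Balance at month 12: R$324,150.2307… × (1 + 0.013)^4 = R$341,337.5889…
Penalty: 12 × 2% × R$689,568.00 = R$165,496.32
Final settlement = outstanding balance + penalty = R$341,337.5889… + R$165,496.32 = R$506,833.91

R$506,833.91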